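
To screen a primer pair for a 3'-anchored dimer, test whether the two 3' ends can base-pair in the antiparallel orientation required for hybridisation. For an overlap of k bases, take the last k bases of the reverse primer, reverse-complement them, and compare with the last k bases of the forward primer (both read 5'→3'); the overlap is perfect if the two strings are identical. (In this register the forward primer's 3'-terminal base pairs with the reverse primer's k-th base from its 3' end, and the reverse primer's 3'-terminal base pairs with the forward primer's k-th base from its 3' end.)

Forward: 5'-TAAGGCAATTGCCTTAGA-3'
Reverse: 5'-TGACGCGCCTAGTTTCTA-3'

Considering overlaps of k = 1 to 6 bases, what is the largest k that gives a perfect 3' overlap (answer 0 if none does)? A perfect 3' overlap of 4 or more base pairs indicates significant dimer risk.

Longest perfect overlap: 4 complementary base pairs; significant dimer risk (threshold 4).

Last 6 bases (5'→3') — forward …CTTAGA, reverse …TTTCTA.
Reverse complement of the reverse primer's last 6 bases: TAGAAA; its first k bases are the reverse complement of the reverse primer's last k bases, so a perfect k-base overlap needs the forward primer's last k bases to equal them.
Comparing (forward last k vs required): k=1: A vs T ✗; k=2: GA vs TA ✗; k=3: AGA vs TAG ✗; k=4: TAGA vs TAGA ✓; k=5: TTAGA vs TAGAA ✗; k=6: CTTAGA vs TAGAAA ✗.
Only k = 4 is perfect, so the longest perfect 3' overlap is 4.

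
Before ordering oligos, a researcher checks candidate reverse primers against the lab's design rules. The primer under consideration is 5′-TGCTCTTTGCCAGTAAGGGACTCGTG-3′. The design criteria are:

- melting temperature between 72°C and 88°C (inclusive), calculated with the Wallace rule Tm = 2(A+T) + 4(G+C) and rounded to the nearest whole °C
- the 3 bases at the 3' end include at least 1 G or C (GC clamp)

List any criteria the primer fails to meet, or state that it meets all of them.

Meets all criteria.

Base counts: A=4, T=8, G=8, C=6 (length 26).
Tm: Tm = 2·12 + 4·14 = 80°C ✓
GC clamp: 3' end GTG has 2 G/C ✓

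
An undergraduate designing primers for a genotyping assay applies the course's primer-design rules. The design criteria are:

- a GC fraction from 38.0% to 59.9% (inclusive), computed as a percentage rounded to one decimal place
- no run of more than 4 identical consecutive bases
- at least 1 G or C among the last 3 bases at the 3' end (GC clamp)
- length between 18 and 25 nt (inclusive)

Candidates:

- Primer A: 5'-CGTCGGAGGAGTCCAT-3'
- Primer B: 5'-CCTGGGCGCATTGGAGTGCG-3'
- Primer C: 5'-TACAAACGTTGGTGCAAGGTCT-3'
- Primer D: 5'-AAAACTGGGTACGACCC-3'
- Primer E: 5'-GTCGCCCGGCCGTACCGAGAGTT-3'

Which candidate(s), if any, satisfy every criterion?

Primer A (16 nt, A=3 T=3 G=6 C=4): GC 10/16 = 62.5%, outside 38.0–59.9% ✗; longest run = 2 ✓; 3' end CAT has 1 G/C ✓; length 16, outside 18–25 ✗ — fails.
Primer B (20 nt, A=2 T=4 G=9 C=5): GC 14/20 = 70.0%, outside 38.0–59.9% ✗; longest run = 3 ✓; 3' end GCG has 3 G/C ✓; length 20 ✓ — fails.
Primer C (22 nt, A=6 T=6 G=6 C=4): GC 10/22 = 45.5% ✓; longest run = 3 ✓; 3' end TCT has 1 G/C ✓; length 22 ✓ — passes.
Primer D (17 nt, A=6 T=2 G=4 C=5): GC 9/17 = 52.9% ✓; longest run = 4 ✓; 3' end CCC has 3 G/C ✓; length 17, outside 18–25 ✗ — fails.
Primer E (23 nt, A=3 T=4 G=8 C=8): GC 16/23 = 69.6%, outside 38.0–59.9% ✗; longest run = 3 ✓; 3' end GTT has 1 G/C ✓; length 23 ✓ — fails.

Primer C only.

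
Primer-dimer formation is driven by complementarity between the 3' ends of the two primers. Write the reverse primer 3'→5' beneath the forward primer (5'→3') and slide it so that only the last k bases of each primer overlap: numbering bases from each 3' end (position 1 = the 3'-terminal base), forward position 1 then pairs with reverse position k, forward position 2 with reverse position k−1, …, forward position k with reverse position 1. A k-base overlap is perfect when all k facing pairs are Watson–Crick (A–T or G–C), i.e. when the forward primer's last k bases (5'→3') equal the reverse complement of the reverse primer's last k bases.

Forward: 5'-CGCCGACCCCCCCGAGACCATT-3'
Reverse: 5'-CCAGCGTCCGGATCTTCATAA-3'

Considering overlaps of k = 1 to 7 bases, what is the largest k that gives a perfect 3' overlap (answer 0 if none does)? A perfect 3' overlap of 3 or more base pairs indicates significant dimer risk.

Longest perfect overlap: 2 complementary base pairs; below the dimer-risk threshold (threshold 3).

Last 7 bases (5'→3') — forward …GACCATT, reverse …TTCATAA.
Reverse complement of the reverse primer's last 7 bases: TTATGAA; its first k bases are the reverse complement of the reverse primer's last k bases, so a perfect k-base overlap needs the forward primer's last k bases to equal them.
Comparing (forward last k vs required): k=1: T vs T ✓; k=2: TT vs TT ✓; k=3: ATT vs TTA ✗; k=4: CATT vs TTAT ✗; k=5: CCATT vs TTATG ✗; k=6: ACCATT vs TTATGA ✗; k=7: GACCATT vs TTATGAA ✗.
Perfect overlaps at k = 1, 2; the largest is 2.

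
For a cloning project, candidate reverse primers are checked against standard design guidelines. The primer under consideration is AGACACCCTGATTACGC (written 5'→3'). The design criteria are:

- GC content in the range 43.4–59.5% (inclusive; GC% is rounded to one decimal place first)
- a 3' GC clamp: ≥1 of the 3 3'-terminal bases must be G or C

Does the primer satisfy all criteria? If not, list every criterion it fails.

Base counts: A=5, T=3, G=3, C=6 (length 17).
GC content: GC 9/17 = 52.9% ✓
GC clamp: 3' end CGC has 3 G/C ✓

Meets all criteria.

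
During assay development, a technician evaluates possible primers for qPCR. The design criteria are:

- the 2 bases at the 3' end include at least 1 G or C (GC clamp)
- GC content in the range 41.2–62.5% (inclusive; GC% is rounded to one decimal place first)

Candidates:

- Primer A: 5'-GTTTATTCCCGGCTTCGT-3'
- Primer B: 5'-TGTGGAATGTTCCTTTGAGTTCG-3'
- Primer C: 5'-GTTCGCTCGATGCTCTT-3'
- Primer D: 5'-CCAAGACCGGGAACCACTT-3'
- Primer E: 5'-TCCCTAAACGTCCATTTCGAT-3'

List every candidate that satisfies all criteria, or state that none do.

Primer A and Primer B.

Primer A (18 nt, A=1 T=8 G=4 C=5): 3' end GT has 1 G/C ✓; GC 9/18 = 50.0% ✓ — passes.
Primer B (23 nt, A=3 T=10 G=7 C=3): 3' end CG has 2 G/C ✓; GC 10/23 = 43.5% ✓ — passes.
Primer C (17 nt, A=1 T=7 G=4 C=5): 3' end TT has 0 G/C, need ≥1 ✗; GC 9/17 = 52.9% ✓ — fails.
Primer D (19 nt, A=6 T=2 G=4 C=7): 3' end TT has 0 G/C, need ≥1 ✗; GC 11/19 = 57.9% ✓ — fails.
Primer E (21 nt, A=5 T=7 G=2 C=7): 3' end AT has 0 G/C, need ≥1 ✗; GC 9/21 = 42.9% ✓ — fails.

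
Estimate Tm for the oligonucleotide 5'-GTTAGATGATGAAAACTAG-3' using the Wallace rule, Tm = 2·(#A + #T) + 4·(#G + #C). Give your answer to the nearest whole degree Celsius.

Base counts: A=8, T=5, G=5, C=1 (length 19).
Tm = 2·(8+5) + 4·(5+1) = 2·13 + 4·6 = 26 + 24 = 50°C.

50°C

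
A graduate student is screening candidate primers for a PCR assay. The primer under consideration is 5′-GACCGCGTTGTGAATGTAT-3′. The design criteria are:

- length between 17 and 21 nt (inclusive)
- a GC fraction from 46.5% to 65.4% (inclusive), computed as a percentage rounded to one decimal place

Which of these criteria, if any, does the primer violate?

Meets all criteria.

Base counts: A=4, T=6, G=6, C=3 (length 19).
length: length 19 ✓
GC content: GC 9/19 = 47.4% ✓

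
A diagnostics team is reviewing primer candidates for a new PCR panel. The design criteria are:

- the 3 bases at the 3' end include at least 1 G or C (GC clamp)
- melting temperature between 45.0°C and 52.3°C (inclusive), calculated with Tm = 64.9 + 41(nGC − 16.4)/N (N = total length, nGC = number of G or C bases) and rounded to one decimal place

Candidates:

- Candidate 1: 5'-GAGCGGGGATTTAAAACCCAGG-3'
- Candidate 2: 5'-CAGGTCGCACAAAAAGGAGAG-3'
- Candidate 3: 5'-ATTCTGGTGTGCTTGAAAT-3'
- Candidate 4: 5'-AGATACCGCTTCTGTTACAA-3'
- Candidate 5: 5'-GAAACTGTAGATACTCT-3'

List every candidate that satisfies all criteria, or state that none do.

Candidate 4 only.

Candidate 1 (22 nt, A=7 T=3 G=8 C=4): 3' end AGG has 2 G/C ✓; Tm = 64.9 + 41·(12 − 16.4)/22 = 56.7°C, outside 45.0–52.3°C ✗ — fails.
Candidate 2 (21 nt, A=9 T=1 G=7 C=4): 3' end GAG has 2 G/C ✓; Tm = 64.9 + 41·(11 − 16.4)/21 = 54.4°C, outside 45.0–52.3°C ✗ — fails.
Candidate 3 (19 nt, A=4 T=8 G=5 C=2): 3' end AAT has 0 G/C, need ≥1 ✗; Tm = 64.9 + 41·(7 − 16.4)/19 = 44.6°C, outside 45.0–52.3°C ✗ — fails.
Candidate 4 (20 nt, A=6 T=6 G=3 C=5): 3' end CAA has 1 G/C ✓; Tm = 64.9 + 41·(8 − 16.4)/20 = 47.7°C ✓ — passes.
Candidate 5 (17 nt, A=6 T=5 G=3 C=3): 3' end TCT has 1 G/C ✓; Tm = 64.9 + 41·(6 − 16.4)/17 = 39.8°C, outside 45.0–52.3°C ✗ — fails.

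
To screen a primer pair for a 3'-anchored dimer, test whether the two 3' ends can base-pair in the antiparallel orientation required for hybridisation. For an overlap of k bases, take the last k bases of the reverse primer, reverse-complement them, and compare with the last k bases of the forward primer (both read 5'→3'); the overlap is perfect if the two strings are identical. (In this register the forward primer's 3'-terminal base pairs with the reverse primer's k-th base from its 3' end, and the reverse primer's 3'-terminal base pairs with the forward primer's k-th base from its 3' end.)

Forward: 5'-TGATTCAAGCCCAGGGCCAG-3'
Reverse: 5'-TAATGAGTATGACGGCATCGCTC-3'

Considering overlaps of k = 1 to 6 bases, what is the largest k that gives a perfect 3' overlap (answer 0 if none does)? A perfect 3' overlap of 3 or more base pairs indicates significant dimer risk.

Longest perfect overlap: 1 complementary base pair; below the dimer-risk threshold (threshold 3).

Last 6 bases (5'→3') — forward …GGCCAG, reverse …TCGCTC.
Reverse complement of the reverse primer's last 6 bases: GAGCGA; its first k bases are the reverse complement of the reverse primer's last k bases, so a perfect k-base overlap needs the forward primer's last k bases to equal them.
Comparing (forward last k vs required): k=1: G vs G ✓; k=2: AG vs GA ✗; k=3: CAG vs GAG ✗; k=4: CCAG vs GAGC ✗; k=5: GCCAG vs GAGCG ✗; k=6: GGCCAG vs GAGCGA ✗.
Only k = 1 is perfect, so the longest perfect 3' overlap is 1.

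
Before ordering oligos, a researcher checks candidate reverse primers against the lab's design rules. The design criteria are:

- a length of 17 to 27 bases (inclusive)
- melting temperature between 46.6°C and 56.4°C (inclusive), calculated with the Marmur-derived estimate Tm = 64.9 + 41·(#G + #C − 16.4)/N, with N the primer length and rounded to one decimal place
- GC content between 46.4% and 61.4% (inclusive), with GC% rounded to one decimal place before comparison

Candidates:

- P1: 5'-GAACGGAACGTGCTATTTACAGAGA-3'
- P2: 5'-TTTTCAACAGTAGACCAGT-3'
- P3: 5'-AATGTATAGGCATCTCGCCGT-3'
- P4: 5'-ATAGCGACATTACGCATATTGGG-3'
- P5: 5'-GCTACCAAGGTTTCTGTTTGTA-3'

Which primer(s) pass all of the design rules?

P1 (25 nt, A=9 T=5 G=7 C=4): length 25 ✓; Tm = 64.9 + 41·(11 − 16.4)/25 = 56.0°C ✓; GC 11/25 = 44.0%, outside 46.4–61.4% ✗ — fails.
P2 (19 nt, A=6 T=6 G=3 C=4): length 19 ✓; Tm = 64.9 + 41·(7 − 16.4)/19 = 44.6°C, outside 46.6–56.4°C ✗; GC 7/19 = 36.8%, outside 46.4–61.4% ✗ — fails.
P3 (21 nt, A=5 T=6 G=5 C=5): length 21 ✓; Tm = 64.9 + 41·(10 − 16.4)/21 = 52.4°C ✓; GC 10/21 = 47.6% ✓ — passes.
P4 (23 nt, A=7 T=6 G=6 C=4): length 23 ✓; Tm = 64.9 + 41·(10 − 16.4)/23 = 53.5°C ✓; GC 10/23 = 43.5%, outside 46.4–61.4% ✗ — fails.
P5 (22 nt, A=4 T=9 G=5 C=4): length 22 ✓; Tm = 64.9 + 41·(9 − 16.4)/22 = 51.1°C ✓; GC 9/22 = 40.9%, outside 46.4–61.4% ✗ — fails.

P3 only.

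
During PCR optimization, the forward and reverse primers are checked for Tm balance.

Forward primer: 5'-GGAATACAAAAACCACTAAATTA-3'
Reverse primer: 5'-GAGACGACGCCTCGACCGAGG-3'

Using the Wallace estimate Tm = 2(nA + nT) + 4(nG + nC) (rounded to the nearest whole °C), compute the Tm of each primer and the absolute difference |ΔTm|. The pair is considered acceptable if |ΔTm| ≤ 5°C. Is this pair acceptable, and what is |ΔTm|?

|ΔTm| = 14°C; the pair is not acceptable.

Forward: A=13 T=4 G=2 C=4 → Tm = 2·17 + 4·6 = 58°C.
Reverse: A=5 T=1 G=8 C=7 → Tm = 2·6 + 4·15 = 72°C.
|ΔTm| = |58 − 72| = 14°C, > 5°C.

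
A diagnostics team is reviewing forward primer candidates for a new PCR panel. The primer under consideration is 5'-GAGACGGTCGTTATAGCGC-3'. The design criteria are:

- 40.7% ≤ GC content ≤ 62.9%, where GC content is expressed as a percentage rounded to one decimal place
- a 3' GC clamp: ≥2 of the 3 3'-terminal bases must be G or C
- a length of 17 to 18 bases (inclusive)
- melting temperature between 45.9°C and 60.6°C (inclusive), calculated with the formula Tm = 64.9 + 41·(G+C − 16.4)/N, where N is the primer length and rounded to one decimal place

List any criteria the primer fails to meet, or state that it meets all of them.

Fails: length.

Base counts: A=4, T=4, G=7, C=4 (length 19).
GC content: GC 11/19 = 57.9% ✓
GC clamp: 3' end CGC has 3 G/C ✓
length: length 19, outside 17–18 ✗
Tm: Tm = 64.9 + 41·(11 − 16.4)/19 = 53.2°C ✓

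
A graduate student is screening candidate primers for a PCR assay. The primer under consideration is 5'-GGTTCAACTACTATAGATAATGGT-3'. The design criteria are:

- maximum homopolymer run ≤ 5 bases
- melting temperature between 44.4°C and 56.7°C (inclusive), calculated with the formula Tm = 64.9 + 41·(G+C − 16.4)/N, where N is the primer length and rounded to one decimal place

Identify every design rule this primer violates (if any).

Meets all criteria.

Base counts: A=8, T=8, G=5, C=3 (length 24).
homopolymer run: longest run = 2 ✓
Tm: Tm = 64.9 + 41·(8 − 16.4)/24 = 50.6°C ✓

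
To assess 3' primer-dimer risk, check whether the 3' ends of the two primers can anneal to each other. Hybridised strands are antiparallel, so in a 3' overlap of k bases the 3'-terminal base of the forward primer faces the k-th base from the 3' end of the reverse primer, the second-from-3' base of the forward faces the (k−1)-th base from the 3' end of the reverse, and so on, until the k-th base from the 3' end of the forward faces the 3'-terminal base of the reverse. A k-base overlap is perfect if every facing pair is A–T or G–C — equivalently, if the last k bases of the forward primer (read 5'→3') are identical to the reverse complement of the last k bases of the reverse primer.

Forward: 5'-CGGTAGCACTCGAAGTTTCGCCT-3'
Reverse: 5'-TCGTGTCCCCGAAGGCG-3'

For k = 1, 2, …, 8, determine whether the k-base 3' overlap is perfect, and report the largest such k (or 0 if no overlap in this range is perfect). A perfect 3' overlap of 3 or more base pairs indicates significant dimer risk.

Last 8 bases (5'→3') — forward …TTTCGCCT, reverse …CGAAGGCG.
Reverse complement of the reverse primer's last 8 bases: CGCCTTCG; its first k bases are the reverse complement of the reverse primer's last k bases, so a perfect k-base overlap needs the forward primer's last k bases to equal them.
Comparing (forward last k vs required): k=1: T vs C ✗; k=2: CT vs CG ✗; k=3: CCT vs CGC ✗; k=4: GCCT vs CGCC ✗; k=5: CGCCT vs CGCCT ✓; k=6: TCGCCT vs CGCCTT ✗; k=7: TTCGCCT vs CGCCTTC ✗; k=8: TTTCGCCT vs CGCCTTCG ✗.
Only k = 5 is perfect, so the longest perfect 3' overlap is 5.

Longest perfect overlap: 5 complementary base pairs; significant dimer risk (threshold 3).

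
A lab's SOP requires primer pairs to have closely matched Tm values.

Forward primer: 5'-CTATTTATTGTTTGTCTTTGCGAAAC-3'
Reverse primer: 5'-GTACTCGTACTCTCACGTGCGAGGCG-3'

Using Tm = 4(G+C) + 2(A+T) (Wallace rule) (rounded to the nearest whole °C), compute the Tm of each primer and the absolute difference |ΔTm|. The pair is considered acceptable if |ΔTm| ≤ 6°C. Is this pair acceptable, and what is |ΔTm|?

Forward: A=5 T=13 G=4 C=4 → Tm = 2·18 + 4·8 = 68°C.
Reverse: A=4 T=6 G=8 C=8 → Tm = 2·10 + 4·16 = 84°C.
|ΔTm| = |68 − 84| = 16°C, > 6°C.

|ΔTm| = 16°C; the pair is not acceptable.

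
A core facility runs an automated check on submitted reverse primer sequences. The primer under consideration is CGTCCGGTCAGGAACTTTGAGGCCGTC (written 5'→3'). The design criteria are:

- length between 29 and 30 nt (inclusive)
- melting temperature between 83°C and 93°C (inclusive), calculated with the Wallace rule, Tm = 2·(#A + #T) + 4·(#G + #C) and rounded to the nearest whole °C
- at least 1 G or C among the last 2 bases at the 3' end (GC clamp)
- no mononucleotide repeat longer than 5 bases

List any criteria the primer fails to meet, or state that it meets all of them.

Fails: length.

Base counts: A=4, T=6, G=9, C=8 (length 27).
length: length 27, outside 29–30 ✗
Tm: Tm = 2·10 + 4·17 = 88°C ✓
GC clamp: 3' end TC has 1 G/C ✓
homopolymer run: longest run = 3 ✓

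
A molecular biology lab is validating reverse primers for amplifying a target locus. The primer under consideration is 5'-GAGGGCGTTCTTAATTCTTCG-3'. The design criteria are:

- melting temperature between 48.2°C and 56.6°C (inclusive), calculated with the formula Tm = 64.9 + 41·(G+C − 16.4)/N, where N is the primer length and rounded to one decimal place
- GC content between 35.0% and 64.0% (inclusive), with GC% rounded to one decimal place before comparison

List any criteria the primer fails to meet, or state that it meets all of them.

Base counts: A=3, T=8, G=6, C=4 (length 21).
Tm: Tm = 64.9 + 41·(10 − 16.4)/21 = 52.4°C ✓
GC content: GC 10/21 = 47.6% ✓

Meets all criteria.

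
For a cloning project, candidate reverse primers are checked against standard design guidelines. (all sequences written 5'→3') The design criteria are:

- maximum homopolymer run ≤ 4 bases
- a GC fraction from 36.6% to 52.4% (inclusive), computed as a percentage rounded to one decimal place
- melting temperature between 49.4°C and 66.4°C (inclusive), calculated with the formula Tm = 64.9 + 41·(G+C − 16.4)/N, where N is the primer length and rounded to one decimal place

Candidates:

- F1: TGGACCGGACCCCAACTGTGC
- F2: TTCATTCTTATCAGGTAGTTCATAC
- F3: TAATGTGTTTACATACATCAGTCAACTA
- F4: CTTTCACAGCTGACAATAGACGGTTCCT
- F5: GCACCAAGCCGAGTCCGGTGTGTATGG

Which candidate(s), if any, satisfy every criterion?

F1 (21 nt, A=4 T=3 G=6 C=8): longest run = 4 ✓; GC 14/21 = 66.7%, outside 36.6–52.4% ✗; Tm = 64.9 + 41·(14 − 16.4)/21 = 60.2°C ✓ — fails.
F2 (25 nt, A=6 T=11 G=3 C=5): longest run = 2 ✓; GC 8/25 = 32.0%, outside 36.6–52.4% ✗; Tm = 64.9 + 41·(8 − 16.4)/25 = 51.1°C ✓ — fails.
F3 (28 nt, A=10 T=10 G=3 C=5): longest run = 3 ✓; GC 8/28 = 28.6%, outside 36.6–52.4% ✗; Tm = 64.9 + 41·(8 − 16.4)/28 = 52.6°C ✓ — fails.
F4 (28 nt, A=7 T=8 G=5 C=8): longest run = 3 ✓; GC 13/28 = 46.4% ✓; Tm = 64.9 + 41·(13 − 16.4)/28 = 59.9°C ✓ — passes.
F5 (27 nt, A=5 T=5 G=10 C=7): longest run = 2 ✓; GC 17/27 = 63.0%, outside 36.6–52.4% ✗; Tm = 64.9 + 41·(17 − 16.4)/27 = 65.8°C ✓ — fails.

F4 only.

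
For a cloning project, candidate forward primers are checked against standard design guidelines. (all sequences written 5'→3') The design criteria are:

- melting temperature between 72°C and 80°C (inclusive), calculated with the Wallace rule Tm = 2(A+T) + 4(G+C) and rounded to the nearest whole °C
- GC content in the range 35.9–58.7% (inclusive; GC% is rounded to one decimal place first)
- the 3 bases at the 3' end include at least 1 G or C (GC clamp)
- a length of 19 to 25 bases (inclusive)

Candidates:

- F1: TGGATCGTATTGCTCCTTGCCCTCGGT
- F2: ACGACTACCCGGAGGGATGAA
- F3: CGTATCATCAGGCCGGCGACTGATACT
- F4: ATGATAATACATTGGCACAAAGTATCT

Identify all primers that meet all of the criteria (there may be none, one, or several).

None of the candidates satisfy all criteria.

F1 (27 nt, A=2 T=10 G=7 C=8): Tm = 2·12 + 4·15 = 84°C, outside 72–80°C ✗; GC 15/27 = 55.6% ✓; 3' end GGT has 2 G/C ✓; length 27, outside 19–25 ✗ — fails.
F2 (21 nt, A=7 T=2 G=7 C=5): Tm = 2·9 + 4·12 = 66°C, outside 72–80°C ✗; GC 12/21 = 57.1% ✓; 3' end GAA has 1 G/C ✓; length 21 ✓ — fails.
F3 (27 nt, A=6 T=6 G=7 C=8): Tm = 2·12 + 4·15 = 84°C, outside 72–80°C ✗; GC 15/27 = 55.6% ✓; 3' end ACT has 1 G/C ✓; length 27, outside 19–25 ✗ — fails.
F4 (27 nt, A=11 T=8 G=4 C=4): Tm = 2·19 + 4·8 = 70°C, outside 72–80°C ✗; GC 8/27 = 29.6%, outside 35.9–58.7% ✗; 3' end TCT has 1 G/C ✓; length 27, outside 19–25 ✗ — fails.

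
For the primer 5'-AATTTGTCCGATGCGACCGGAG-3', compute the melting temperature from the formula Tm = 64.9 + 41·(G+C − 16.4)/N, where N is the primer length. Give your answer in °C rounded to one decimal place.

56.7°C

Base counts: A=5, T=5, G=7, C=5; G+C = 12, N = 22.
Tm = 64.9 + 41·(12 − 16.4)/22 = 64.9 + -180.40/22 = 56.7°C.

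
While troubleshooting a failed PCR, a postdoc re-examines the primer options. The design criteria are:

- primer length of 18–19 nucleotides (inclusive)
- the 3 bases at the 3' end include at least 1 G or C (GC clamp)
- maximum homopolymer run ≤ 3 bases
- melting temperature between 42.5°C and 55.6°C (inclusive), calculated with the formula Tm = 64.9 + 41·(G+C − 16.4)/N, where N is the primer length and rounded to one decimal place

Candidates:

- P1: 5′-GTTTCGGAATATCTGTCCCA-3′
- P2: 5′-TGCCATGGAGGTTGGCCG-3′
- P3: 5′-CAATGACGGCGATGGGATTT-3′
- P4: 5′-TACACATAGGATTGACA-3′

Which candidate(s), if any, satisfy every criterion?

P1 (20 nt, A=4 T=7 G=4 C=5): length 20, outside 18–19 ✗; 3' end CCA has 2 G/C ✓; longest run = 3 ✓; Tm = 64.9 + 41·(9 − 16.4)/20 = 49.7°C ✓ — fails.
P2 (18 nt, A=2 T=4 G=8 C=4): length 18 ✓; 3' end CCG has 3 G/C ✓; longest run = 2 ✓; Tm = 64.9 + 41·(12 − 16.4)/18 = 54.9°C ✓ — passes.
P3 (20 nt, A=5 T=5 G=7 C=3): length 20, outside 18–19 ✗; 3' end TTT has 0 G/C, need ≥1 ✗; longest run = 3 ✓; Tm = 64.9 + 41·(10 − 16.4)/20 = 51.8°C ✓ — fails.
P4 (17 nt, A=7 T=4 G=3 C=3): length 17, outside 18–19 ✗; 3' end ACA has 1 G/C ✓; longest run = 2 ✓; Tm = 64.9 + 41·(6 − 16.4)/17 = 39.8°C, outside 42.5–55.6°C ✗ — fails.

P2 only.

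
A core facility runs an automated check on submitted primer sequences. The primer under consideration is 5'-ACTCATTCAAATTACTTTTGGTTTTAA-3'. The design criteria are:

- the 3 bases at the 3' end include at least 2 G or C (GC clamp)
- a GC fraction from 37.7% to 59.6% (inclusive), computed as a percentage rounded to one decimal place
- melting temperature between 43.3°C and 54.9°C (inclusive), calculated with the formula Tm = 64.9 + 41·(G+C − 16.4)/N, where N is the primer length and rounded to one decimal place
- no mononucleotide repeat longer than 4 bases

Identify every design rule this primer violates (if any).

Base counts: A=8, T=13, G=2, C=4 (length 27).
GC clamp: 3' end TAA has 0 G/C, need ≥2 ✗
GC content: GC 6/27 = 22.2%, outside 37.7–59.6% ✗
Tm: Tm = 64.9 + 41·(6 − 16.4)/27 = 49.1°C ✓
homopolymer run: longest run = 4 ✓

Fails: GC clamp, GC content.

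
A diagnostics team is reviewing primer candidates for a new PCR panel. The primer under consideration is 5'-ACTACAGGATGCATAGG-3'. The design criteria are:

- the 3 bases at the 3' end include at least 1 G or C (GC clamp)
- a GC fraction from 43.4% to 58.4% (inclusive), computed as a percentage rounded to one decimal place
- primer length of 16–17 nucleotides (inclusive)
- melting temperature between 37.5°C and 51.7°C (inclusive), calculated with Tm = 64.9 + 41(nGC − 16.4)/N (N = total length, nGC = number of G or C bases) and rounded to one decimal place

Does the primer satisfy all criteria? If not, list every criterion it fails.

Meets all criteria.

Base counts: A=6, T=3, G=5, C=3 (length 17).
GC clamp: 3' end AGG has 2 G/C ✓
GC content: GC 8/17 = 47.1% ✓
length: length 17 ✓
Tm: Tm = 64.9 + 41·(8 − 16.4)/17 = 44.6°C ✓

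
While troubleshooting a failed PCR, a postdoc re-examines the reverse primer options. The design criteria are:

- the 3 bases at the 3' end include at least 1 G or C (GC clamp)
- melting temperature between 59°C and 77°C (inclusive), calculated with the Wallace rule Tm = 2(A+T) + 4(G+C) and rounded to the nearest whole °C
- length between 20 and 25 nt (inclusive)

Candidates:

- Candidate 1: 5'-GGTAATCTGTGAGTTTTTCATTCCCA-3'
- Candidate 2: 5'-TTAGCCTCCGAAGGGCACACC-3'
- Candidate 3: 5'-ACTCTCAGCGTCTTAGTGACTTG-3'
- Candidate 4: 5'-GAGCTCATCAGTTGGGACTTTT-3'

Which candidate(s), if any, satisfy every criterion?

Candidate 2 and Candidate 3.

Candidate 1 (26 nt, A=5 T=11 G=5 C=5): 3' end CCA has 2 G/C ✓; Tm = 2·16 + 4·10 = 72°C ✓; length 26, outside 20–25 ✗ — fails.
Candidate 2 (21 nt, A=5 T=3 G=5 C=8): 3' end ACC has 2 G/C ✓; Tm = 2·8 + 4·13 = 68°C ✓; length 21 ✓ — passes.
Candidate 3 (23 nt, A=4 T=8 G=5 C=6): 3' end TTG has 1 G/C ✓; Tm = 2·12 + 4·11 = 68°C ✓; length 23 ✓ — passes.
Candidate 4 (22 nt, A=4 T=8 G=6 C=4): 3' end TTT has 0 G/C, need ≥1 ✗; Tm = 2·12 + 4·10 = 64°C ✓; length 22 ✓ — fails.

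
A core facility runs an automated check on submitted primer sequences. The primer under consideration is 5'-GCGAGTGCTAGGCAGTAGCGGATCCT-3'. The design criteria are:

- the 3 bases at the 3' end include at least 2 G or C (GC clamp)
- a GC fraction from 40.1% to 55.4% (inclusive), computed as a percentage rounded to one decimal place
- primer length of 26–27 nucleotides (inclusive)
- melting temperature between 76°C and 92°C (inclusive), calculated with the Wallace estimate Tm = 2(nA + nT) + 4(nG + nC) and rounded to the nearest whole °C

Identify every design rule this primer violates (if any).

Base counts: A=5, T=5, G=10, C=6 (length 26).
GC clamp: 3' end CCT has 2 G/C ✓
GC content: GC 16/26 = 61.5%, outside 40.1–55.4% ✗
length: length 26 ✓
Tm: Tm = 2·10 + 4·16 = 84°C ✓

Fails: GC content.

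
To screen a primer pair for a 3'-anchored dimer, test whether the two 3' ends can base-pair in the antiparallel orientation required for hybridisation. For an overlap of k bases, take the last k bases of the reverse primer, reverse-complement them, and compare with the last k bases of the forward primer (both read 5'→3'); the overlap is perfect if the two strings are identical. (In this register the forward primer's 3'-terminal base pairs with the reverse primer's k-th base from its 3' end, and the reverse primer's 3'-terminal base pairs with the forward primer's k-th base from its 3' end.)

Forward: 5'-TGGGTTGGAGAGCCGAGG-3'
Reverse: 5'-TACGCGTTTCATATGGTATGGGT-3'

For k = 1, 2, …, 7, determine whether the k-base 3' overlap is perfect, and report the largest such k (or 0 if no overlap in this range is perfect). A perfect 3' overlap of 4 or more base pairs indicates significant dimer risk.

Last 7 bases (5'→3') — forward …GCCGAGG, reverse …TATGGGT.
Reverse complement of the reverse primer's last 7 bases: ACCCATA; its first k bases are the reverse complement of the reverse primer's last k bases, so a perfect k-base overlap needs the forward primer's last k bases to equal them.
Comparing (forward last k vs required): k=1: G vs A ✗; k=2: GG vs AC ✗; k=3: AGG vs ACC ✗; k=4: GAGG vs ACCC ✗; k=5: CGAGG vs ACCCA ✗; k=6: CCGAGG vs ACCCAT ✗; k=7: GCCGAGG vs ACCCATA ✗.
No overlap length from 1 to 7 is perfect, so the longest perfect 3' overlap is 0.

Longest perfect overlap: 0 complementary base pairs; below the dimer-risk threshold (threshold 4).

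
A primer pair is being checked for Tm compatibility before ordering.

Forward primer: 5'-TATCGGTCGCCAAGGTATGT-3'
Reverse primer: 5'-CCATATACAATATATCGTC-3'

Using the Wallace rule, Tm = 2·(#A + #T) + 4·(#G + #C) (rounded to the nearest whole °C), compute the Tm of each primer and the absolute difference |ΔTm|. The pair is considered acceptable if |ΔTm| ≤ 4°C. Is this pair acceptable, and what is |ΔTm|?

Forward: A=4 T=6 G=6 C=4 → Tm = 2·10 + 4·10 = 60°C.
Reverse: A=7 T=6 G=1 C=5 → Tm = 2·13 + 4·6 = 50°C.
|ΔTm| = |60 − 50| = 10°C, > 4°C.

|ΔTm| = 10°C; the pair is not acceptable.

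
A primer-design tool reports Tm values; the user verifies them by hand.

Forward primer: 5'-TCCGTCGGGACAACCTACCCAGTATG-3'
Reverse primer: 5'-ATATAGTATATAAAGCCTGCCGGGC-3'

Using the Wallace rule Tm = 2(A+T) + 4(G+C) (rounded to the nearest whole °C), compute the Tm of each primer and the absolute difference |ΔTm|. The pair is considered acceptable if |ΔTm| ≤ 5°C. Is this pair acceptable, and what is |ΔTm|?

|ΔTm| = 10°C; the pair is not acceptable.

Forward: A=6 T=5 G=6 C=9 → Tm = 2·11 + 4·15 = 82°C.
Reverse: A=8 T=6 G=6 C=5 → Tm = 2·14 + 4·11 = 72°C.
|ΔTm| = |82 − 72| = 10°C, > 5°C.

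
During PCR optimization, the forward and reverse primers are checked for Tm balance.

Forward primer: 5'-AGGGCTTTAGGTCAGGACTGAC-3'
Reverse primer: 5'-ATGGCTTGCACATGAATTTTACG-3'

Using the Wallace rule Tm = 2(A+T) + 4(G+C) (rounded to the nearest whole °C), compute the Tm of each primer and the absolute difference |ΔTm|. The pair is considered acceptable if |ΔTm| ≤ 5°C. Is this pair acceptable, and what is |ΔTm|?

|ΔTm| = 4°C; the pair is acceptable.

Forward: A=5 T=5 G=8 C=4 → Tm = 2·10 + 4·12 = 68°C.
Reverse: A=6 T=8 G=5 C=4 → Tm = 2·14 + 4·9 = 64°C.
|ΔTm| = |68 − 64| = 4°C, ≤ 5°C.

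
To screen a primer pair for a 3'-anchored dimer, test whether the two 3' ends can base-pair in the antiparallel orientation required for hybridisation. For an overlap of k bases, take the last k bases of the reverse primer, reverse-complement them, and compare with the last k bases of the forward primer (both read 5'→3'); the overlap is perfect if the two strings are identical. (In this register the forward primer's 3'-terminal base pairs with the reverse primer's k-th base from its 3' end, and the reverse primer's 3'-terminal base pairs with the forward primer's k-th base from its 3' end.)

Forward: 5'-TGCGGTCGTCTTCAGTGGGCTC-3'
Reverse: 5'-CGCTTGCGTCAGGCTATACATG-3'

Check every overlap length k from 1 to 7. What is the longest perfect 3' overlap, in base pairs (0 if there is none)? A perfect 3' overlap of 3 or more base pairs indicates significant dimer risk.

Longest perfect overlap: 1 complementary base pair; below the dimer-risk threshold (threshold 3).

Last 7 bases (5'→3') — forward …TGGGCTC, reverse …ATACATG.
Reverse complement of the reverse primer's last 7 bases: CATGTAT; its first k bases are the reverse complement of the reverse primer's last k bases, so a perfect k-base overlap needs the forward primer's last k bases to equal them.
Comparing (forward last k vs required): k=1: C vs C ✓; k=2: TC vs CA ✗; k=3: CTC vs CAT ✗; k=4: GCTC vs CATG ✗; k=5: GGCTC vs CATGT ✗; k=6: GGGCTC vs CATGTA ✗; k=7: TGGGCTC vs CATGTAT ✗.
Only k = 1 is perfect, so the longest perfect 3' overlap is 1.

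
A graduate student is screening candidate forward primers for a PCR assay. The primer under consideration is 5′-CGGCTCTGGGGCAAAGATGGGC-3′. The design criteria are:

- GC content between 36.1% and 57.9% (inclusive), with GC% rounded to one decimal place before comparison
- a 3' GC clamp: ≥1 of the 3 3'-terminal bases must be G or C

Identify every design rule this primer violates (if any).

Fails: GC content.

Base counts: A=4, T=3, G=10, C=5 (length 22).
GC content: GC 15/22 = 68.2%, outside 36.1–57.9% ✗
GC clamp: 3' end GGC has 3 G/C ✓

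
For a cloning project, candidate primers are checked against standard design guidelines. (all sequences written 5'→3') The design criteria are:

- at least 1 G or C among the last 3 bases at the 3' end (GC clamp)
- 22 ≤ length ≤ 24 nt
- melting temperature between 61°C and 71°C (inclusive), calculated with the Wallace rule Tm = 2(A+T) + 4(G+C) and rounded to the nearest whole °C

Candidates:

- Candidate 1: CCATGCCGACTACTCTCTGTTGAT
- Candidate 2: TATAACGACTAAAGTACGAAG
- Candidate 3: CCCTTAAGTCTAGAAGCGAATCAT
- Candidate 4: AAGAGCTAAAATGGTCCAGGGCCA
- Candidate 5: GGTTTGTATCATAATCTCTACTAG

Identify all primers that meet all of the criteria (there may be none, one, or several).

Candidate 3 and Candidate 5.

Candidate 1 (24 nt, A=4 T=8 G=4 C=8): 3' end GAT has 1 G/C ✓; length 24 ✓; Tm = 2·12 + 4·12 = 72°C, outside 61–71°C ✗ — fails.
Candidate 2 (21 nt, A=10 T=4 G=4 C=3): 3' end AAG has 1 G/C ✓; length 21, outside 22–24 ✗; Tm = 2·14 + 4·7 = 56°C, outside 61–71°C ✗ — fails.
Candidate 3 (24 nt, A=8 T=6 G=4 C=6): 3' end CAT has 1 G/C ✓; length 24 ✓; Tm = 2·14 + 4·10 = 68°C ✓ — passes.
Candidate 4 (24 nt, A=9 T=3 G=7 C=5): 3' end CCA has 2 G/C ✓; length 24 ✓; Tm = 2·12 + 4·12 = 72°C, outside 61–71°C ✗ — fails.
Candidate 5 (24 nt, A=6 T=10 G=4 C=4): 3' end TAG has 1 G/C ✓; length 24 ✓; Tm = 2·16 + 4·8 = 64°C ✓ — passes.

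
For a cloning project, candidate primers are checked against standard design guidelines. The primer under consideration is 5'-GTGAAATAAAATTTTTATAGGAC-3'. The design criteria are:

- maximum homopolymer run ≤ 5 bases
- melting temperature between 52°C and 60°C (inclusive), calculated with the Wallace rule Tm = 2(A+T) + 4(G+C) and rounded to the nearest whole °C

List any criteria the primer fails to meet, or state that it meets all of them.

Meets all criteria.

Base counts: A=10, T=8, G=4, C=1 (length 23).
homopolymer run: longest run = 5 ✓
Tm: Tm = 2·18 + 4·5 = 56°C ✓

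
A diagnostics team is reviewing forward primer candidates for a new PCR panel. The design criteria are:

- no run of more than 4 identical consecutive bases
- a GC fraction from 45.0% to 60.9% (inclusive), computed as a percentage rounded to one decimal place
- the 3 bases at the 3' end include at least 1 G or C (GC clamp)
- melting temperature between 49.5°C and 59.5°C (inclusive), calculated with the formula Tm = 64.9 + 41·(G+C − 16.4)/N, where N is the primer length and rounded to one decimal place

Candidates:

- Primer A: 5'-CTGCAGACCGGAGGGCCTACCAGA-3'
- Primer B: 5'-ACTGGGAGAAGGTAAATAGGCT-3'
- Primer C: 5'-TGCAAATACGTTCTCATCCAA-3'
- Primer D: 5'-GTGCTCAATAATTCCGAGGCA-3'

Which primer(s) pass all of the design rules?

Primer B and Primer D.

Primer A (24 nt, A=6 T=2 G=8 C=8): longest run = 3 ✓; GC 16/24 = 66.7%, outside 45.0–60.9% ✗; 3' end AGA has 1 G/C ✓; Tm = 64.9 + 41·(16 − 16.4)/24 = 64.2°C, outside 49.5–59.5°C ✗ — fails.
Primer B (22 nt, A=8 T=4 G=8 C=2): longest run = 3 ✓; GC 10/22 = 45.5% ✓; 3' end GCT has 2 G/C ✓; Tm = 64.9 + 41·(10 − 16.4)/22 = 53.0°C ✓ — passes.
Primer C (21 nt, A=7 T=6 G=2 C=6): longest run = 3 ✓; GC 8/21 = 38.1%, outside 45.0–60.9% ✗; 3' end CAA has 1 G/C ✓; Tm = 64.9 + 41·(8 − 16.4)/21 = 48.5°C, outside 49.5–59.5°C ✗ — fails.
Primer D (21 nt, A=6 T=5 G=5 C=5): longest run = 2 ✓; GC 10/21 = 47.6% ✓; 3' end GCA has 2 G/C ✓; Tm = 64.9 + 41·(10 − 16.4)/21 = 52.4°C ✓ — passes.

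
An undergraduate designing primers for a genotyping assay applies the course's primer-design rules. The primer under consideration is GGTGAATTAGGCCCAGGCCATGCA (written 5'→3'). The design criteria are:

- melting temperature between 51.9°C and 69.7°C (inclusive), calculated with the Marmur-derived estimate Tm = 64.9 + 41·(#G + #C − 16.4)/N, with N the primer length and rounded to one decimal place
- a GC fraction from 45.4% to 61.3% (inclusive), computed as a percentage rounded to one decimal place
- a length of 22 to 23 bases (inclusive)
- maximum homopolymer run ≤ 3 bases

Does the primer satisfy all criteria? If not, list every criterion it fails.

Fails: length.

Base counts: A=6, T=4, G=8, C=6 (length 24).
Tm: Tm = 64.9 + 41·(14 − 16.4)/24 = 60.8°C ✓
GC content: GC 14/24 = 58.3% ✓
length: length 24, outside 22–23 ✗
homopolymer run: longest run = 3 ✓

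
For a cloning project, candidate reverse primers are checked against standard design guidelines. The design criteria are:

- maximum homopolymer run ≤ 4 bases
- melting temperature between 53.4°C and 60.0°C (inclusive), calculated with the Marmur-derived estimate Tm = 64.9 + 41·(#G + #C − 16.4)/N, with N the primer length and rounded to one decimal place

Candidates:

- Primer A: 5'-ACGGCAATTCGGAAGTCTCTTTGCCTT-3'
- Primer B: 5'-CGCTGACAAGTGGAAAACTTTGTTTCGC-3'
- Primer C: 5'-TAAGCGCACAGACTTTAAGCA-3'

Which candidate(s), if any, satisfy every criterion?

Primer A and Primer B.

Primer A (27 nt, A=5 T=9 G=6 C=7): longest run = 3 ✓; Tm = 64.9 + 41·(13 − 16.4)/27 = 59.7°C ✓ — passes.
Primer B (28 nt, A=7 T=8 G=7 C=6): longest run = 4 ✓; Tm = 64.9 + 41·(13 − 16.4)/28 = 59.9°C ✓ — passes.
Primer C (21 nt, A=8 T=4 G=4 C=5): longest run = 3 ✓; Tm = 64.9 + 41·(9 − 16.4)/21 = 50.5°C, outside 53.4–60.0°C ✗ — fails.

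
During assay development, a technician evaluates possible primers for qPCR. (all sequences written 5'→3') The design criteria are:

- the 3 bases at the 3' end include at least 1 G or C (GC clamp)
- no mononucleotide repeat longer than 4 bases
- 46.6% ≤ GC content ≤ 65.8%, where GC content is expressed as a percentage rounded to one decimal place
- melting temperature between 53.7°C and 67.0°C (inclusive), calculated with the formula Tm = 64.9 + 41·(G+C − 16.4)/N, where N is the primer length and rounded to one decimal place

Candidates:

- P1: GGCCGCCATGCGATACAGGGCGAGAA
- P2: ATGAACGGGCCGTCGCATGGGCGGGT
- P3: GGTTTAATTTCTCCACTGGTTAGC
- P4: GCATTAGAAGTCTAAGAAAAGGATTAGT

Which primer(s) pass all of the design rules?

P1 (26 nt, A=7 T=2 G=10 C=7): 3' end GAA has 1 G/C ✓; longest run = 3 ✓; GC 17/26 = 65.4% ✓; Tm = 64.9 + 41·(17 − 16.4)/26 = 65.8°C ✓ — passes.
P2 (26 nt, A=4 T=4 G=12 C=6): 3' end GGT has 2 G/C ✓; longest run = 3 ✓; GC 18/26 = 69.2%, outside 46.6–65.8% ✗; Tm = 64.9 + 41·(18 − 16.4)/26 = 67.4°C, outside 53.7–67.0°C ✗ — fails.
P3 (24 nt, A=4 T=10 G=5 C=5): 3' end AGC has 2 G/C ✓; longest run = 3 ✓; GC 10/24 = 41.7%, outside 46.6–65.8% ✗; Tm = 64.9 + 41·(10 − 16.4)/24 = 54.0°C ✓ — fails.
P4 (28 nt, A=12 T=7 G=7 C=2): 3' end AGT has 1 G/C ✓; longest run = 4 ✓; GC 9/28 = 32.1%, outside 46.6–65.8% ✗; Tm = 64.9 + 41·(9 − 16.4)/28 = 54.1°C ✓ — fails.

P1 only.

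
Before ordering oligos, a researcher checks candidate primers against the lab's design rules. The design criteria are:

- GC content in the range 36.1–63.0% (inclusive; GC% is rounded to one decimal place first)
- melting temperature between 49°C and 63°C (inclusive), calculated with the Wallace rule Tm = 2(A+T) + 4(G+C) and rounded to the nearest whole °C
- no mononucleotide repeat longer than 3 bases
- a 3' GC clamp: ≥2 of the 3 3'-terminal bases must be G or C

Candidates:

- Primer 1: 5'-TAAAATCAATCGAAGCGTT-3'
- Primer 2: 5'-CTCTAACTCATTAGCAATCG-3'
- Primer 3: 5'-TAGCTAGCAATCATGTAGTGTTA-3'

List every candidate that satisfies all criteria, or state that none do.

Primer 2 only.

Primer 1 (19 nt, A=8 T=5 G=3 C=3): GC 6/19 = 31.6%, outside 36.1–63.0% ✗; Tm = 2·13 + 4·6 = 50°C ✓; longest run = 4, exceeds 3 ✗; 3' end GTT has 1 G/C, need ≥2 ✗ — fails.
Primer 2 (20 nt, A=6 T=6 G=2 C=6): GC 8/20 = 40.0% ✓; Tm = 2·12 + 4·8 = 56°C ✓; longest run = 2 ✓; 3' end TCG has 2 G/C ✓ — passes.
Primer 3 (23 nt, A=7 T=8 G=5 C=3): GC 8/23 = 34.8%, outside 36.1–63.0% ✗; Tm = 2·15 + 4·8 = 62°C ✓; longest run = 2 ✓; 3' end TTA has 0 G/C, need ≥2 ✗ — fails.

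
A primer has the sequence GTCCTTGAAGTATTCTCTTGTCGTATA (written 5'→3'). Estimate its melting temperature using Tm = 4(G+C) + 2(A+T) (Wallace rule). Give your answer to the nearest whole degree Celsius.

74°C

Base counts: A=5, T=12, G=5, C=5 (length 27).
Tm = 2·(5+12) + 4·(5+5) = 2·17 + 4·10 = 34 + 40 = 74°C.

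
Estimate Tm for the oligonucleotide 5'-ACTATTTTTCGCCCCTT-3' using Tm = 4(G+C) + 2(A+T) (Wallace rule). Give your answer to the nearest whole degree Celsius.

48°C

Base counts: A=2, T=8, G=1, C=6 (length 17).
Tm = 2·(2+8) + 4·(1+6) = 2·10 + 4·7 = 20 + 28 = 48°C.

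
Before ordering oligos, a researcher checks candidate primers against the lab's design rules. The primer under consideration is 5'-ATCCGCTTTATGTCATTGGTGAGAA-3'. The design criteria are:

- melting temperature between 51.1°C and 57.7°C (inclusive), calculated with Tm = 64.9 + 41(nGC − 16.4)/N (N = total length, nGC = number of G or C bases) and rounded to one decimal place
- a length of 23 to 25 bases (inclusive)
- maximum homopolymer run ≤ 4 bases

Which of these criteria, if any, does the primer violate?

Meets all criteria.

Base counts: A=6, T=9, G=6, C=4 (length 25).
Tm: Tm = 64.9 + 41·(10 − 16.4)/25 = 54.4°C ✓
length: length 25 ✓
homopolymer run: longest run = 3 ✓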